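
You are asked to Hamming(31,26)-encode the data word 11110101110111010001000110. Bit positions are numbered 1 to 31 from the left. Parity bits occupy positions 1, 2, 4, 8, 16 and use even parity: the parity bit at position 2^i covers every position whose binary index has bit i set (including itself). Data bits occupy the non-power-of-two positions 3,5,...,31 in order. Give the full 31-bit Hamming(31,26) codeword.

Place data bits at non-power-of-two positions: b3=1, b5=1, b6=1, b7=1, b9=0, b10=1, b11=0, b12=1, b13=1, b14=1, b15=0, b17=1, b18=1, b19=1, b20=0, b21=1, b22=0, b23=0, b24=0, b25=1, b26=0, b27=0, b28=0, b29=1, b30=1, b31=0.
p1 = XOR of data positions {3,5,7,9,11,13,15,17,19,21,23,25,27,29,31} = 1⊕1⊕1⊕0⊕0⊕1⊕0⊕1⊕1⊕1⊕0⊕1⊕0⊕1⊕0 = 1
p2 = XOR of data positions {3,6,7,10,11,14,15,18,19,22,23,26,27,30,31} = 1⊕1⊕1⊕1⊕0⊕1⊕0⊕1⊕1⊕0⊕0⊕0⊕0⊕1⊕0 = 0
p4 = XOR of data positions {5,6,7,12,13,14,15,20,21,22,23,28,29,30,31} = 1⊕1⊕1⊕1⊕1⊕1⊕0⊕0⊕1⊕0⊕0⊕0⊕1⊕1⊕0 = 1
p8 = XOR of data positions {9,10,11,12,13,14,15,24,25,26,27,28,29,30,31} = 0⊕1⊕0⊕1⊕1⊕1⊕0⊕0⊕1⊕0⊕0⊕0⊕1⊕1⊕0 = 1
p16 = XOR of data positions {17,18,19,20,21,22,23,24,25,26,27,28,29,30,31} = 1⊕1⊕1⊕0⊕1⊕0⊕0⊕0⊕1⊕0⊕0⊕0⊕1⊕1⊕0 = 1
Codeword b1..b31 = 1011111101011101111010001000110

1011111101011101111010001000110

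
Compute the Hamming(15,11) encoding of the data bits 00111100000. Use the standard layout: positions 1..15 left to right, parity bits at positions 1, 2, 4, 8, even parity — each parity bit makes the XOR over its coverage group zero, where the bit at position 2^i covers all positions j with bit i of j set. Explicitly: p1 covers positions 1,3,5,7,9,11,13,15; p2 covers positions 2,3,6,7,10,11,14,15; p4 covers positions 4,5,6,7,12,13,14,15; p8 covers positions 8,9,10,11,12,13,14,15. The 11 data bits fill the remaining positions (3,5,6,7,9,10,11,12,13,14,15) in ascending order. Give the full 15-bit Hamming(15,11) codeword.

Place data bits at non-power-of-two positions: b3=0, b5=0, b6=1, b7=1, b9=1, b10=1, b11=0, b12=0, b13=0, b14=0, b15=0.
p1 = XOR of data positions {3,5,7,9,11,13,15} = 0⊕0⊕1⊕1⊕0⊕0⊕0 = 0
p2 = XOR of data positions {3,6,7,10,11,14,15} = 0⊕1⊕1⊕1⊕0⊕0⊕0 = 1
p4 = XOR of data positions {5,6,7,12,13,14,15} = 0⊕1⊕1⊕0⊕0⊕0⊕0 = 0
p8 = XOR of data positions {9,10,11,12,13,14,15} = 1⊕1⊕0⊕0⊕0⊕0⊕0 = 0
Codeword b1..b15 = 010001101100000

010001101100000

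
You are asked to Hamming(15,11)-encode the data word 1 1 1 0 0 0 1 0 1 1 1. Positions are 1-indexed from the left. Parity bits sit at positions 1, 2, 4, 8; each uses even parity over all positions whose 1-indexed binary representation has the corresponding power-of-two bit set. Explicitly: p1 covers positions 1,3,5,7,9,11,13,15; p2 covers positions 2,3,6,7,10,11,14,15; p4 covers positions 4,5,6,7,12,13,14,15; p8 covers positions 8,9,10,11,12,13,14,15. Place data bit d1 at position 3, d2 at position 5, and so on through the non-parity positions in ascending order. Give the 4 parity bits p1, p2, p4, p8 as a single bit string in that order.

1110

Place data bits at non-power-of-two positions: b3=1, b5=1, b6=1, b7=0, b9=0, b10=0, b11=1, b12=0, b13=1, b14=1, b15=1.
p1 = XOR of data positions {3,5,7,9,11,13,15} = 1⊕1⊕0⊕0⊕1⊕1⊕1 = 1
p2 = XOR of data positions {3,6,7,10,11,14,15} = 1⊕1⊕0⊕0⊕1⊕1⊕1 = 1
p4 = XOR of data positions {5,6,7,12,13,14,15} = 1⊕1⊕0⊕0⊕1⊕1⊕1 = 1
p8 = XOR of data positions {9,10,11,12,13,14,15} = 0⊕0⊕1⊕0⊕1⊕1⊕1 = 0
Parity bits p1,p2,p4,p8 = 1110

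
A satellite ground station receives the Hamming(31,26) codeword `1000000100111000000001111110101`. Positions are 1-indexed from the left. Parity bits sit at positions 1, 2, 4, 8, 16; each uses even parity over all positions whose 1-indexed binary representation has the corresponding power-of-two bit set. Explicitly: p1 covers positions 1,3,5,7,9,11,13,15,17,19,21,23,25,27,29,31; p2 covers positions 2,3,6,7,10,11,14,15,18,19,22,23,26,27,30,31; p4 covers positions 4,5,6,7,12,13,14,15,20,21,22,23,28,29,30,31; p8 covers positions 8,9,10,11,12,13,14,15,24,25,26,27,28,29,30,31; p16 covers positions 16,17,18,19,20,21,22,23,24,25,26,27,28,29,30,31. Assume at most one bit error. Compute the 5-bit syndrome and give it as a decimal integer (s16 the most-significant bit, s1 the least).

0

s1: b1⊕b3⊕b5⊕b7⊕b9⊕b11⊕b13⊕b15⊕b17⊕b19⊕b21⊕b23⊕b25⊕b27⊕b29⊕b31 = 1⊕0⊕0⊕0⊕0⊕1⊕1⊕0⊕0⊕0⊕0⊕1⊕1⊕1⊕1⊕1 = 0
s2: b2⊕b3⊕b6⊕b7⊕b10⊕b11⊕b14⊕b15⊕b18⊕b19⊕b22⊕b23⊕b26⊕b27⊕b30⊕b31 = 0⊕0⊕0⊕0⊕0⊕1⊕0⊕0⊕0⊕0⊕1⊕1⊕1⊕1⊕0⊕1 = 0
s4: b4⊕b5⊕b6⊕b7⊕b12⊕b13⊕b14⊕b15⊕b20⊕b21⊕b22⊕b23⊕b28⊕b29⊕b30⊕b31 = 0⊕0⊕0⊕0⊕1⊕1⊕0⊕0⊕0⊕0⊕1⊕1⊕0⊕1⊕0⊕1 = 0
s8: b8⊕b9⊕b10⊕b11⊕b12⊕b13⊕b14⊕b15⊕b24⊕b25⊕b26⊕b27⊕b28⊕b29⊕b30⊕b31 = 1⊕0⊕0⊕1⊕1⊕1⊕0⊕0⊕1⊕1⊕1⊕1⊕0⊕1⊕0⊕1 = 0
s16: b16⊕b17⊕b18⊕b19⊕b20⊕b21⊕b22⊕b23⊕b24⊕b25⊕b26⊕b27⊕b28⊕b29⊕b30⊕b31 = 0⊕0⊕0⊕0⊕0⊕0⊕1⊕1⊕1⊕1⊕1⊕1⊕0⊕1⊕0⊕1 = 0
Syndrome (s16...s1) = 00000 → position 0 (no error).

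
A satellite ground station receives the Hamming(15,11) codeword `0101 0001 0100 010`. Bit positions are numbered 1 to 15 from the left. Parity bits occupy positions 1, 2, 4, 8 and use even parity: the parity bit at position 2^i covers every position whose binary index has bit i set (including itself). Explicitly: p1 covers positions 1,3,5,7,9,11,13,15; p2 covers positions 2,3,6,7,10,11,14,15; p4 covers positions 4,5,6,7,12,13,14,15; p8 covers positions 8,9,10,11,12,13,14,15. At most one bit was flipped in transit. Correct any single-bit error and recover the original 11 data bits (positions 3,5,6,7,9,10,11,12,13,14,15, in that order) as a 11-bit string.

s1: b1⊕b3⊕b5⊕b7⊕b9⊕b11⊕b13⊕b15 = 0⊕0⊕0⊕0⊕0⊕0⊕0⊕0 = 0
s2: b2⊕b3⊕b6⊕b7⊕b10⊕b11⊕b14⊕b15 = 1⊕0⊕0⊕0⊕1⊕0⊕1⊕0 = 1
s4: b4⊕b5⊕b6⊕b7⊕b12⊕b13⊕b14⊕b15 = 1⊕0⊕0⊕0⊕0⊕0⊕1⊕0 = 0
s8: b8⊕b9⊕b10⊕b11⊕b12⊕b13⊕b14⊕b15 = 1⊕0⊕1⊕0⊕0⊕0⊕1⊕0 = 1
Syndrome (s8...s1) = 1010 → position 10.
Flip bit 10: corrected codeword = 010100010000010
Data bits at positions 3,5,6,7,9,10,11,12,13,14,15: 00000000010

00000000010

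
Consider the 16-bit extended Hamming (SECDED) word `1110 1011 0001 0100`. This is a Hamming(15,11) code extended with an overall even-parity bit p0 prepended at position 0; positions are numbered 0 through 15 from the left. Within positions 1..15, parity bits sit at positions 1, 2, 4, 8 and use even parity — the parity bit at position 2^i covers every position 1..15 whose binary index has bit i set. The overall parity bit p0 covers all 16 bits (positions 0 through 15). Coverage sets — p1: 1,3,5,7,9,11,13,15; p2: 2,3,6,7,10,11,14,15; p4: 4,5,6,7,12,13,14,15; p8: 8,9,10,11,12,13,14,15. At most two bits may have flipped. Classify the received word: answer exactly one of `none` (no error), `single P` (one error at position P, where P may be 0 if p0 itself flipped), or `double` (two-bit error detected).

none

s1: b1⊕b3⊕b5⊕b7⊕b9⊕b11⊕b13⊕b15 = 1⊕0⊕0⊕1⊕0⊕1⊕1⊕0 = 0
s2: b2⊕b3⊕b6⊕b7⊕b10⊕b11⊕b14⊕b15 = 1⊕0⊕1⊕1⊕0⊕1⊕0⊕0 = 0
s4: b4⊕b5⊕b6⊕b7⊕b12⊕b13⊕b14⊕b15 = 1⊕0⊕1⊕1⊕0⊕1⊕0⊕0 = 0
s8: b8⊕b9⊕b10⊕b11⊕b12⊕b13⊕b14⊕b15 = 0⊕0⊕0⊕1⊕0⊕1⊕0⊕0 = 0
Syndrome (s8...s1) = 0000 → position 0 (no error).
Overall parity (XOR of all 16 bits, including p0): 1⊕1⊕1⊕0⊕1⊕0⊕1⊕1⊕0⊕0⊕0⊕1⊕0⊕1⊕0⊕0 = 0
Overall=0, syndrome position=0 → no error.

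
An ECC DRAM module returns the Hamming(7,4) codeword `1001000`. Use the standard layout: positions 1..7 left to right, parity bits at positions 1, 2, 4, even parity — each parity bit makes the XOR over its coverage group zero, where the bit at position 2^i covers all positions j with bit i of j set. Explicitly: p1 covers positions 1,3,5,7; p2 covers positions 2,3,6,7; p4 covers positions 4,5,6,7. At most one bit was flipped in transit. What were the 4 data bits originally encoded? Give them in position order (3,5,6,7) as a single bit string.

s1: b1⊕b3⊕b5⊕b7 = 1⊕0⊕0⊕0 = 1
s2: b2⊕b3⊕b6⊕b7 = 0⊕0⊕0⊕0 = 0
s4: b4⊕b5⊕b6⊕b7 = 1⊕0⊕0⊕0 = 1
Syndrome (s4...s1) = 101 → position 5.
Flip bit 5: corrected codeword = 1001100
Data bits at positions 3,5,6,7: 0100

0100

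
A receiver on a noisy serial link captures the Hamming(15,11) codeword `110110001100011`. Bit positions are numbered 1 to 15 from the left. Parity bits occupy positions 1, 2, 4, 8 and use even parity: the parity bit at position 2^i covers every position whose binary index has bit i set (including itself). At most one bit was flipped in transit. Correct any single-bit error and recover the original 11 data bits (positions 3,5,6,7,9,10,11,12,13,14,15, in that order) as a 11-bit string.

01001100011

s1: b1⊕b3⊕b5⊕b7⊕b9⊕b11⊕b13⊕b15 = 1⊕0⊕1⊕0⊕1⊕0⊕0⊕1 = 0
s2: b2⊕b3⊕b6⊕b7⊕b10⊕b11⊕b14⊕b15 = 1⊕0⊕0⊕0⊕1⊕0⊕1⊕1 = 0
s4: b4⊕b5⊕b6⊕b7⊕b12⊕b13⊕b14⊕b15 = 1⊕1⊕0⊕0⊕0⊕0⊕1⊕1 = 0
s8: b8⊕b9⊕b10⊕b11⊕b12⊕b13⊕b14⊕b15 = 0⊕1⊕1⊕0⊕0⊕0⊕1⊕1 = 0
Syndrome (s8...s1) = 0000 → position 0 (no error).
No correction needed.
Data bits at positions 3,5,6,7,9,10,11,12,13,14,15: 01001100011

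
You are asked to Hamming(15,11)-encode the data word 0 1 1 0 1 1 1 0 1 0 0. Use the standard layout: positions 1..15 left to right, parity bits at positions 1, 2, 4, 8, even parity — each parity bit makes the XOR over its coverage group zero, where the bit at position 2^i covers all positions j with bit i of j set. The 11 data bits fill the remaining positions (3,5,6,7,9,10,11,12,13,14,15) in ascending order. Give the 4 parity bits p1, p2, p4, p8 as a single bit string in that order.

Place data bits at non-power-of-two positions: b3=0, b5=1, b6=1, b7=0, b9=1, b10=1, b11=1, b12=0, b13=1, b14=0, b15=0.
p1 = XOR of data positions {3,5,7,9,11,13,15} = 0⊕1⊕0⊕1⊕1⊕1⊕0 = 0
p2 = XOR of data positions {3,6,7,10,11,14,15} = 0⊕1⊕0⊕1⊕1⊕0⊕0 = 1
p4 = XOR of data positions {5,6,7,12,13,14,15} = 1⊕1⊕0⊕0⊕1⊕0⊕0 = 1
p8 = XOR of data positions {9,10,11,12,13,14,15} = 1⊕1⊕1⊕0⊕1⊕0⊕0 = 0
Parity bits p1,p2,p4,p8 = 0110

0110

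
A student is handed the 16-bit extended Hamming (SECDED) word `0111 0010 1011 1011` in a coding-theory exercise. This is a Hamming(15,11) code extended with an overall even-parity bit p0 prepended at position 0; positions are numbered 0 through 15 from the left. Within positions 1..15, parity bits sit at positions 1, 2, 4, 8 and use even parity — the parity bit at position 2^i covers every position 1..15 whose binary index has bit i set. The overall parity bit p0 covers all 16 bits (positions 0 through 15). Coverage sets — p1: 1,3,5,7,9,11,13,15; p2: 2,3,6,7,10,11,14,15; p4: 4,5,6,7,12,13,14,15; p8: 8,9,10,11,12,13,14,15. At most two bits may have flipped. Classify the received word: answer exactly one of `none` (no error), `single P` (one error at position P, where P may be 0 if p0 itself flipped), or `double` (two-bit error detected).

double

s1: b1⊕b3⊕b5⊕b7⊕b9⊕b11⊕b13⊕b15 = 1⊕1⊕0⊕0⊕0⊕1⊕0⊕1 = 0
s2: b2⊕b3⊕b6⊕b7⊕b10⊕b11⊕b14⊕b15 = 1⊕1⊕1⊕0⊕1⊕1⊕1⊕1 = 1
s4: b4⊕b5⊕b6⊕b7⊕b12⊕b13⊕b14⊕b15 = 0⊕0⊕1⊕0⊕1⊕0⊕1⊕1 = 0
s8: b8⊕b9⊕b10⊕b11⊕b12⊕b13⊕b14⊕b15 = 1⊕0⊕1⊕1⊕1⊕0⊕1⊕1 = 0
Syndrome (s8...s1) = 0010 → position 2.
Overall parity (XOR of all 16 bits, including p0): 0⊕1⊕1⊕1⊕0⊕0⊕1⊕0⊕1⊕0⊕1⊕1⊕1⊕0⊕1⊕1 = 0
Overall=0, syndrome position=2 → double-bit error detected (uncorrectable).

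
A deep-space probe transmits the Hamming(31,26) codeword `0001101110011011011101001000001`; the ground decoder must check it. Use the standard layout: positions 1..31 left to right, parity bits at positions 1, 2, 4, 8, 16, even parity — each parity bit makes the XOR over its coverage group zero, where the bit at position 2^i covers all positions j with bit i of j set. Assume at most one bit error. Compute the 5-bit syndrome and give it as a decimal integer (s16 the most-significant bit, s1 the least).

28

s1: b1⊕b3⊕b5⊕b7⊕b9⊕b11⊕b13⊕b15⊕b17⊕b19⊕b21⊕b23⊕b25⊕b27⊕b29⊕b31 = 0⊕0⊕1⊕1⊕1⊕0⊕1⊕1⊕0⊕1⊕0⊕0⊕1⊕0⊕0⊕1 = 0
s2: b2⊕b3⊕b6⊕b7⊕b10⊕b11⊕b14⊕b15⊕b18⊕b19⊕b22⊕b23⊕b26⊕b27⊕b30⊕b31 = 0⊕0⊕0⊕1⊕0⊕0⊕0⊕1⊕1⊕1⊕1⊕0⊕0⊕0⊕0⊕1 = 0
s4: b4⊕b5⊕b6⊕b7⊕b12⊕b13⊕b14⊕b15⊕b20⊕b21⊕b22⊕b23⊕b28⊕b29⊕b30⊕b31 = 1⊕1⊕0⊕1⊕1⊕1⊕0⊕1⊕1⊕0⊕1⊕0⊕0⊕0⊕0⊕1 = 1
s8: b8⊕b9⊕b10⊕b11⊕b12⊕b13⊕b14⊕b15⊕b24⊕b25⊕b26⊕b27⊕b28⊕b29⊕b30⊕b31 = 1⊕1⊕0⊕0⊕1⊕1⊕0⊕1⊕0⊕1⊕0⊕0⊕0⊕0⊕0⊕1 = 1
s16: b16⊕b17⊕b18⊕b19⊕b20⊕b21⊕b22⊕b23⊕b24⊕b25⊕b26⊕b27⊕b28⊕b29⊕b30⊕b31 = 1⊕0⊕1⊕1⊕1⊕0⊕1⊕0⊕0⊕1⊕0⊕0⊕0⊕0⊕0⊕1 = 1
Syndrome (s16...s1) = 11100 → position 28.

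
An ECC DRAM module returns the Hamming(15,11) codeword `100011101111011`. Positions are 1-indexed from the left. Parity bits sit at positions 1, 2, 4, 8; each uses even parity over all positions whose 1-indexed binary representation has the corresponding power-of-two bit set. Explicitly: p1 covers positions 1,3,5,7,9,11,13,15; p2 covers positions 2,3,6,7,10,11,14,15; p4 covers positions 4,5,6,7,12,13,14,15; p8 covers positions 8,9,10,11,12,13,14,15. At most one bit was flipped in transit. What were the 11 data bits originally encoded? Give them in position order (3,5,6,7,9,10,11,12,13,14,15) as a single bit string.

01111111011

s1: b1⊕b3⊕b5⊕b7⊕b9⊕b11⊕b13⊕b15 = 1⊕0⊕1⊕1⊕1⊕1⊕0⊕1 = 0
s2: b2⊕b3⊕b6⊕b7⊕b10⊕b11⊕b14⊕b15 = 0⊕0⊕1⊕1⊕1⊕1⊕1⊕1 = 0
s4: b4⊕b5⊕b6⊕b7⊕b12⊕b13⊕b14⊕b15 = 0⊕1⊕1⊕1⊕1⊕0⊕1⊕1 = 0
s8: b8⊕b9⊕b10⊕b11⊕b12⊕b13⊕b14⊕b15 = 0⊕1⊕1⊕1⊕1⊕0⊕1⊕1 = 0
Syndrome (s8...s1) = 0000 → position 0 (no error).
No correction needed.
Data bits at positions 3,5,6,7,9,10,11,12,13,14,15: 01111111011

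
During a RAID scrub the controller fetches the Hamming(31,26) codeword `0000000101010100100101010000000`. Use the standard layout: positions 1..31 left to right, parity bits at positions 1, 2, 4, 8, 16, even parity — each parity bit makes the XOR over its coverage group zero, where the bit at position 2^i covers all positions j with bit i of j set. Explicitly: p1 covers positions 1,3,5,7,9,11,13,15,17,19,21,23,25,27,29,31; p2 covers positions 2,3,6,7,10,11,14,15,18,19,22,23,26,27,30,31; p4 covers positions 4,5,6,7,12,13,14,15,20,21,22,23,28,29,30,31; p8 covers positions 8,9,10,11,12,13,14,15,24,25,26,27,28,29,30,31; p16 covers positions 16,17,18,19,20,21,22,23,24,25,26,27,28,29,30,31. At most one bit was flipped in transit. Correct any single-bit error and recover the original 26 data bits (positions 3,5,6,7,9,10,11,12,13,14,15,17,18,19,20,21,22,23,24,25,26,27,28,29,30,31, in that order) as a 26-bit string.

00000111010100101010000000

s1: b1⊕b3⊕b5⊕b7⊕b9⊕b11⊕b13⊕b15⊕b17⊕b19⊕b21⊕b23⊕b25⊕b27⊕b29⊕b31 = 0⊕0⊕0⊕0⊕0⊕0⊕0⊕0⊕1⊕0⊕0⊕0⊕0⊕0⊕0⊕0 = 1
s2: b2⊕b3⊕b6⊕b7⊕b10⊕b11⊕b14⊕b15⊕b18⊕b19⊕b22⊕b23⊕b26⊕b27⊕b30⊕b31 = 0⊕0⊕0⊕0⊕1⊕0⊕1⊕0⊕0⊕0⊕1⊕0⊕0⊕0⊕0⊕0 = 1
s4: b4⊕b5⊕b6⊕b7⊕b12⊕b13⊕b14⊕b15⊕b20⊕b21⊕b22⊕b23⊕b28⊕b29⊕b30⊕b31 = 0⊕0⊕0⊕0⊕1⊕0⊕1⊕0⊕1⊕0⊕1⊕0⊕0⊕0⊕0⊕0 = 0
s8: b8⊕b9⊕b10⊕b11⊕b12⊕b13⊕b14⊕b15⊕b24⊕b25⊕b26⊕b27⊕b28⊕b29⊕b30⊕b31 = 1⊕0⊕1⊕0⊕1⊕0⊕1⊕0⊕1⊕0⊕0⊕0⊕0⊕0⊕0⊕0 = 1
s16: b16⊕b17⊕b18⊕b19⊕b20⊕b21⊕b22⊕b23⊕b24⊕b25⊕b26⊕b27⊕b28⊕b29⊕b30⊕b31 = 0⊕1⊕0⊕0⊕1⊕0⊕1⊕0⊕1⊕0⊕0⊕0⊕0⊕0⊕0⊕0 = 0
Syndrome (s16...s1) = 01011 → position 11.
Flip bit 11: corrected codeword = 0000000101110100100101010000000
Data bits at positions 3,5,6,7,9,10,11,12,13,14,15,17,18,19,20,21,22,23,24,25,26,27,28,29,30,31: 00000111010100101010000000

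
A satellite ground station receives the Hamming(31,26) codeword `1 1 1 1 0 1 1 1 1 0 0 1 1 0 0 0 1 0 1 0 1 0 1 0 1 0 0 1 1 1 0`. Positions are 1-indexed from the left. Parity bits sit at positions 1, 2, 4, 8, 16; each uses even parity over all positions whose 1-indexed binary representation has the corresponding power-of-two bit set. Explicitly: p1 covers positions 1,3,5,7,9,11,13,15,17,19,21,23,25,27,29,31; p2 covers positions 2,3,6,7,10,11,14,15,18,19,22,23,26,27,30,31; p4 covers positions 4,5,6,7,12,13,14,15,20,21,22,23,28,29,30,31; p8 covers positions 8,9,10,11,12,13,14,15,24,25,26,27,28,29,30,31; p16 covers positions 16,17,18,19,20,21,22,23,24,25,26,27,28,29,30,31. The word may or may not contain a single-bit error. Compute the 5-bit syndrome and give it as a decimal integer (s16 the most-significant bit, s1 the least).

s1: b1⊕b3⊕b5⊕b7⊕b9⊕b11⊕b13⊕b15⊕b17⊕b19⊕b21⊕b23⊕b25⊕b27⊕b29⊕b31 = 1⊕1⊕0⊕1⊕1⊕0⊕1⊕0⊕1⊕1⊕1⊕1⊕1⊕0⊕1⊕0 = 1
s2: b2⊕b3⊕b6⊕b7⊕b10⊕b11⊕b14⊕b15⊕b18⊕b19⊕b22⊕b23⊕b26⊕b27⊕b30⊕b31 = 1⊕1⊕1⊕1⊕0⊕0⊕0⊕0⊕0⊕1⊕0⊕1⊕0⊕0⊕1⊕0 = 1
s4: b4⊕b5⊕b6⊕b7⊕b12⊕b13⊕b14⊕b15⊕b20⊕b21⊕b22⊕b23⊕b28⊕b29⊕b30⊕b31 = 1⊕0⊕1⊕1⊕1⊕1⊕0⊕0⊕0⊕1⊕0⊕1⊕1⊕1⊕1⊕0 = 0
s8: b8⊕b9⊕b10⊕b11⊕b12⊕b13⊕b14⊕b15⊕b24⊕b25⊕b26⊕b27⊕b28⊕b29⊕b30⊕b31 = 1⊕1⊕0⊕0⊕1⊕1⊕0⊕0⊕0⊕1⊕0⊕0⊕1⊕1⊕1⊕0 = 0
s16: b16⊕b17⊕b18⊕b19⊕b20⊕b21⊕b22⊕b23⊕b24⊕b25⊕b26⊕b27⊕b28⊕b29⊕b30⊕b31 = 0⊕1⊕0⊕1⊕0⊕1⊕0⊕1⊕0⊕1⊕0⊕0⊕1⊕1⊕1⊕0 = 0
Syndrome (s16...s1) = 00011 → position 3.

3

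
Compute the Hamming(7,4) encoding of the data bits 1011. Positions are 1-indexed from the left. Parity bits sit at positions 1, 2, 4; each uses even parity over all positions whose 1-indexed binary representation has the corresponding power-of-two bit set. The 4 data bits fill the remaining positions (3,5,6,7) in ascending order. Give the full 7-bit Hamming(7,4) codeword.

0110011

Place data bits at non-power-of-two positions: b3=1, b5=0, b6=1, b7=1.
p1 = XOR of data positions {3,5,7} = 1⊕0⊕1 = 0
p2 = XOR of data positions {3,6,7} = 1⊕1⊕1 = 1
p4 = XOR of data positions {5,6,7} = 0⊕1⊕1 = 0
Codeword b1..b7 = 0110011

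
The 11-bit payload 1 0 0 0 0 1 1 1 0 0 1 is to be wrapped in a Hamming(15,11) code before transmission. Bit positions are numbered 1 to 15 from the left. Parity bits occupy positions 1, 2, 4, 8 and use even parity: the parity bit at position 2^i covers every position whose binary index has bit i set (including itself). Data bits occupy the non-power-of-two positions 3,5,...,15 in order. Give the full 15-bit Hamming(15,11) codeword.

101000000111001

Place data bits at non-power-of-two positions: b3=1, b5=0, b6=0, b7=0, b9=0, b10=1, b11=1, b12=1, b13=0, b14=0, b15=1.
p1 = XOR of data positions {3,5,7,9,11,13,15} = 1⊕0⊕0⊕0⊕1⊕0⊕1 = 1
p2 = XOR of data positions {3,6,7,10,11,14,15} = 1⊕0⊕0⊕1⊕1⊕0⊕1 = 0
p4 = XOR of data positions {5,6,7,12,13,14,15} = 0⊕0⊕0⊕1⊕0⊕0⊕1 = 0
p8 = XOR of data positions {9,10,11,12,13,14,15} = 0⊕1⊕1⊕1⊕0⊕0⊕1 = 0
Codeword b1..b15 = 101000000111001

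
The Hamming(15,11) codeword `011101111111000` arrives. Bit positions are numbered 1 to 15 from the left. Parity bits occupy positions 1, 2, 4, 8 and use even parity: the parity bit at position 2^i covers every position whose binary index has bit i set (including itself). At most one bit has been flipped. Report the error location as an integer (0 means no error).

8

s1: b1⊕b3⊕b5⊕b7⊕b9⊕b11⊕b13⊕b15 = 0⊕1⊕0⊕1⊕1⊕1⊕0⊕0 = 0
s2: b2⊕b3⊕b6⊕b7⊕b10⊕b11⊕b14⊕b15 = 1⊕1⊕1⊕1⊕1⊕1⊕0⊕0 = 0
s4: b4⊕b5⊕b6⊕b7⊕b12⊕b13⊕b14⊕b15 = 1⊕0⊕1⊕1⊕1⊕0⊕0⊕0 = 0
s8: b8⊕b9⊕b10⊕b11⊕b12⊕b13⊕b14⊕b15 = 1⊕1⊕1⊕1⊕1⊕0⊕0⊕0 = 1
Syndrome (s8...s1) = 1000 → position 8.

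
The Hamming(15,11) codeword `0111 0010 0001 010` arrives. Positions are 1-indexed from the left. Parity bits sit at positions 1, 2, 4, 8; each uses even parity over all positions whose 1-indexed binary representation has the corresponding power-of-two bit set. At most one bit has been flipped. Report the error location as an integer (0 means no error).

s1: b1⊕b3⊕b5⊕b7⊕b9⊕b11⊕b13⊕b15 = 0⊕1⊕0⊕1⊕0⊕0⊕0⊕0 = 0
s2: b2⊕b3⊕b6⊕b7⊕b10⊕b11⊕b14⊕b15 = 1⊕1⊕0⊕1⊕0⊕0⊕1⊕0 = 0
s4: b4⊕b5⊕b6⊕b7⊕b12⊕b13⊕b14⊕b15 = 1⊕0⊕0⊕1⊕1⊕0⊕1⊕0 = 0
s8: b8⊕b9⊕b10⊕b11⊕b12⊕b13⊕b14⊕b15 = 0⊕0⊕0⊕0⊕1⊕0⊕1⊕0 = 0
Syndrome (s8...s1) = 0000 → position 0 (no error).

0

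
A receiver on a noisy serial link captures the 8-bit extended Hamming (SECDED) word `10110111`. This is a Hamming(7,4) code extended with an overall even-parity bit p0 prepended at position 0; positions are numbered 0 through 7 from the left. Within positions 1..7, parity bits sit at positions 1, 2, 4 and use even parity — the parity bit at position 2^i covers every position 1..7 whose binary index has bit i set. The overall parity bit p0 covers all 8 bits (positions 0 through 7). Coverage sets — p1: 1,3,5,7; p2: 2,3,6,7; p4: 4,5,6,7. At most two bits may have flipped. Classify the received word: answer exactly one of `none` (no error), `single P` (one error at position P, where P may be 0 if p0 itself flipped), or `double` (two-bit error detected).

s1: b1⊕b3⊕b5⊕b7 = 0⊕1⊕1⊕1 = 1
s2: b2⊕b3⊕b6⊕b7 = 1⊕1⊕1⊕1 = 0
s4: b4⊕b5⊕b6⊕b7 = 0⊕1⊕1⊕1 = 1
Syndrome (s4...s1) = 101 → position 5.
Overall parity (XOR of all 8 bits, including p0): 1⊕0⊕1⊕1⊕0⊕1⊕1⊕1 = 0
Overall=0, syndrome position=5 → double-bit error detected (uncorrectable).

double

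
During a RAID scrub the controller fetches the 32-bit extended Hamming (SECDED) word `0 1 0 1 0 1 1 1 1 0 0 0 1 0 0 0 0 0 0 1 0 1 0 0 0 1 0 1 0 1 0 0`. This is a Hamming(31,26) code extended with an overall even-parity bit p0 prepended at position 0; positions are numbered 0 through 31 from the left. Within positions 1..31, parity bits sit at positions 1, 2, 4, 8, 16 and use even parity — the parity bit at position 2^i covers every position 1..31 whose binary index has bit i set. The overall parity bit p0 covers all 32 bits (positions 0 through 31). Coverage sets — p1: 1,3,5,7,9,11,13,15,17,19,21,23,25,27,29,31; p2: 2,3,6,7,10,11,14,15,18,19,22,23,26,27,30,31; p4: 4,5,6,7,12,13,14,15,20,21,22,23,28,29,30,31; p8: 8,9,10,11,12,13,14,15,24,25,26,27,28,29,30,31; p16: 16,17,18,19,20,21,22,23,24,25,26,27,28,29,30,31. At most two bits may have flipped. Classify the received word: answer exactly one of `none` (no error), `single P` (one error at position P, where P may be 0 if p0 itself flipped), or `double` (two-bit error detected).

s1: b1⊕b3⊕b5⊕b7⊕b9⊕b11⊕b13⊕b15⊕b17⊕b19⊕b21⊕b23⊕b25⊕b27⊕b29⊕b31 = 1⊕1⊕1⊕1⊕0⊕0⊕0⊕0⊕0⊕1⊕1⊕0⊕1⊕1⊕1⊕0 = 1
s2: b2⊕b3⊕b6⊕b7⊕b10⊕b11⊕b14⊕b15⊕b18⊕b19⊕b22⊕b23⊕b26⊕b27⊕b30⊕b31 = 0⊕1⊕1⊕1⊕0⊕0⊕0⊕0⊕0⊕1⊕0⊕0⊕0⊕1⊕0⊕0 = 1
s4: b4⊕b5⊕b6⊕b7⊕b12⊕b13⊕b14⊕b15⊕b20⊕b21⊕b22⊕b23⊕b28⊕b29⊕b30⊕b31 = 0⊕1⊕1⊕1⊕1⊕0⊕0⊕0⊕0⊕1⊕0⊕0⊕0⊕1⊕0⊕0 = 0
s8: b8⊕b9⊕b10⊕b11⊕b12⊕b13⊕b14⊕b15⊕b24⊕b25⊕b26⊕b27⊕b28⊕b29⊕b30⊕b31 = 1⊕0⊕0⊕0⊕1⊕0⊕0⊕0⊕0⊕1⊕0⊕1⊕0⊕1⊕0⊕0 = 1
s16: b16⊕b17⊕b18⊕b19⊕b20⊕b21⊕b22⊕b23⊕b24⊕b25⊕b26⊕b27⊕b28⊕b29⊕b30⊕b31 = 0⊕0⊕0⊕1⊕0⊕1⊕0⊕0⊕0⊕1⊕0⊕1⊕0⊕1⊕0⊕0 = 1
Syndrome (s16...s1) = 11011 → position 27.
Overall parity (XOR of all 32 bits, including p0): 0⊕1⊕0⊕1⊕0⊕1⊕1⊕1⊕1⊕0⊕0⊕0⊕1⊕0⊕0⊕0⊕0⊕0⊕0⊕1⊕0⊕1⊕0⊕0⊕0⊕1⊕0⊕1⊕0⊕1⊕0⊕0 = 0
Overall=0, syndrome position=27 → double-bit error detected (uncorrectable).

double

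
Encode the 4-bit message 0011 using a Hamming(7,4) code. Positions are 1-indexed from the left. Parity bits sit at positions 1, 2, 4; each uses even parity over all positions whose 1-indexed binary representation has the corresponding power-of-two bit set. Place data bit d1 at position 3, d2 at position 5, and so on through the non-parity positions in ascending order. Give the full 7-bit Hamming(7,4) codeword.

Place data bits at non-power-of-two positions: b3=0, b5=0, b6=1, b7=1.
p1 = XOR of data positions {3,5,7} = 0⊕0⊕1 = 1
p2 = XOR of data positions {3,6,7} = 0⊕1⊕1 = 0
p4 = XOR of data positions {5,6,7} = 0⊕1⊕1 = 0
Codeword b1..b7 = 1000011

1000011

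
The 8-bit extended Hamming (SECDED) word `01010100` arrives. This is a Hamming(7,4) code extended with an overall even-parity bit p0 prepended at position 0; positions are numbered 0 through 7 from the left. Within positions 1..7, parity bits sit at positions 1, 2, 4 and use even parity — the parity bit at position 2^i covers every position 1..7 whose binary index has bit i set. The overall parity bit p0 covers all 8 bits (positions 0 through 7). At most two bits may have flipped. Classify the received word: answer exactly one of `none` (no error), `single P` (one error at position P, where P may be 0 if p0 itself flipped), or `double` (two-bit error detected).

s1: b1⊕b3⊕b5⊕b7 = 1⊕1⊕1⊕0 = 1
s2: b2⊕b3⊕b6⊕b7 = 0⊕1⊕0⊕0 = 1
s4: b4⊕b5⊕b6⊕b7 = 0⊕1⊕0⊕0 = 1
Syndrome (s4...s1) = 111 → position 7.
Overall parity (XOR of all 8 bits, including p0): 0⊕1⊕0⊕1⊕0⊕1⊕0⊕0 = 1
Overall=1, syndrome position=7 → single-bit error at position 7.

single 7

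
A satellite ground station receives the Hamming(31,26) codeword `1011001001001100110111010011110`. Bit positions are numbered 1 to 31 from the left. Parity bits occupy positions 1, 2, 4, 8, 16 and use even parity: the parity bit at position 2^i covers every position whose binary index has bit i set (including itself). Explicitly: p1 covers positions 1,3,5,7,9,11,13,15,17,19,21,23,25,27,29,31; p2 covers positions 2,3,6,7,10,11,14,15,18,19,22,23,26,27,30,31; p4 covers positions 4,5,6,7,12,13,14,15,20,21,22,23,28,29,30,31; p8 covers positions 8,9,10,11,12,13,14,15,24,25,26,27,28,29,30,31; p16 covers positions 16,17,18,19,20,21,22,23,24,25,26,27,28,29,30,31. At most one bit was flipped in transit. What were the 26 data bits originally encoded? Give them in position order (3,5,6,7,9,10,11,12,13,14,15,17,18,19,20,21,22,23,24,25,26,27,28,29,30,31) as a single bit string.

10010100110110111010011110

s1: b1⊕b3⊕b5⊕b7⊕b9⊕b11⊕b13⊕b15⊕b17⊕b19⊕b21⊕b23⊕b25⊕b27⊕b29⊕b31 = 1⊕1⊕0⊕1⊕0⊕0⊕1⊕0⊕1⊕0⊕1⊕0⊕0⊕1⊕1⊕0 = 0
s2: b2⊕b3⊕b6⊕b7⊕b10⊕b11⊕b14⊕b15⊕b18⊕b19⊕b22⊕b23⊕b26⊕b27⊕b30⊕b31 = 0⊕1⊕0⊕1⊕1⊕0⊕1⊕0⊕1⊕0⊕1⊕0⊕0⊕1⊕1⊕0 = 0
s4: b4⊕b5⊕b6⊕b7⊕b12⊕b13⊕b14⊕b15⊕b20⊕b21⊕b22⊕b23⊕b28⊕b29⊕b30⊕b31 = 1⊕0⊕0⊕1⊕0⊕1⊕1⊕0⊕1⊕1⊕1⊕0⊕1⊕1⊕1⊕0 = 0
s8: b8⊕b9⊕b10⊕b11⊕b12⊕b13⊕b14⊕b15⊕b24⊕b25⊕b26⊕b27⊕b28⊕b29⊕b30⊕b31 = 0⊕0⊕1⊕0⊕0⊕1⊕1⊕0⊕1⊕0⊕0⊕1⊕1⊕1⊕1⊕0 = 0
s16: b16⊕b17⊕b18⊕b19⊕b20⊕b21⊕b22⊕b23⊕b24⊕b25⊕b26⊕b27⊕b28⊕b29⊕b30⊕b31 = 0⊕1⊕1⊕0⊕1⊕1⊕1⊕0⊕1⊕0⊕0⊕1⊕1⊕1⊕1⊕0 = 0
Syndrome (s16...s1) = 00000 → position 0 (no error).
No correction needed.
Data bits at positions 3,5,6,7,9,10,11,12,13,14,15,17,18,19,20,21,22,23,24,25,26,27,28,29,30,31: 10010100110110111010011110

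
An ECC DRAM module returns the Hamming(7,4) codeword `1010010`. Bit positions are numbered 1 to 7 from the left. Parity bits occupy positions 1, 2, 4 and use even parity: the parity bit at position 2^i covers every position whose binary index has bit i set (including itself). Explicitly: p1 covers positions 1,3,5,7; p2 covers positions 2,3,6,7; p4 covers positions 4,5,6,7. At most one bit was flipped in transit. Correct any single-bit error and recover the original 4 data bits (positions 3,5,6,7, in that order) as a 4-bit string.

s1: b1⊕b3⊕b5⊕b7 = 1⊕1⊕0⊕0 = 0
s2: b2⊕b3⊕b6⊕b7 = 0⊕1⊕1⊕0 = 0
s4: b4⊕b5⊕b6⊕b7 = 0⊕0⊕1⊕0 = 1
Syndrome (s4...s1) = 100 → position 4.
Flip bit 4: corrected codeword = 1011010
Data bits at positions 3,5,6,7: 1010

1010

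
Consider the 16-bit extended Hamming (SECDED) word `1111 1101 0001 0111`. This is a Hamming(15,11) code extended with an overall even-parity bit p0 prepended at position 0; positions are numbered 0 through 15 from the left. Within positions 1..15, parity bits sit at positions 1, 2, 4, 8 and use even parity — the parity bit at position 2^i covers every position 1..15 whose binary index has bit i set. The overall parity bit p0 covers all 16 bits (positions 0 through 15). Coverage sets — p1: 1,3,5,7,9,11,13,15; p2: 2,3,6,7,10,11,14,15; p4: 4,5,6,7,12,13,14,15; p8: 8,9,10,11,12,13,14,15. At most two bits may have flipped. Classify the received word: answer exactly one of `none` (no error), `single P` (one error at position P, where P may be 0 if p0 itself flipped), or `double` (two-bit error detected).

s1: b1⊕b3⊕b5⊕b7⊕b9⊕b11⊕b13⊕b15 = 1⊕1⊕1⊕1⊕0⊕1⊕1⊕1 = 1
s2: b2⊕b3⊕b6⊕b7⊕b10⊕b11⊕b14⊕b15 = 1⊕1⊕0⊕1⊕0⊕1⊕1⊕1 = 0
s4: b4⊕b5⊕b6⊕b7⊕b12⊕b13⊕b14⊕b15 = 1⊕1⊕0⊕1⊕0⊕1⊕1⊕1 = 0
s8: b8⊕b9⊕b10⊕b11⊕b12⊕b13⊕b14⊕b15 = 0⊕0⊕0⊕1⊕0⊕1⊕1⊕1 = 0
Syndrome (s8...s1) = 0001 → position 1.
Overall parity (XOR of all 16 bits, including p0): 1⊕1⊕1⊕1⊕1⊕1⊕0⊕1⊕0⊕0⊕0⊕1⊕0⊕1⊕1⊕1 = 1
Overall=1, syndrome position=1 → single-bit error at position 1.

single 1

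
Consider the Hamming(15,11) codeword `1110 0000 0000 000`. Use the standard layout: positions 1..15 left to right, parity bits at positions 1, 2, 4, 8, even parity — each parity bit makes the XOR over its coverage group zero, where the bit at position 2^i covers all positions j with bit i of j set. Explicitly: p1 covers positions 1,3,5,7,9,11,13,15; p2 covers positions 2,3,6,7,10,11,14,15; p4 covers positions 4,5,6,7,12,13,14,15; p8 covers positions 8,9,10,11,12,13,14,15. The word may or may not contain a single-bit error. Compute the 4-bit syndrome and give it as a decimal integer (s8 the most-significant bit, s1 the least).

0

s1: b1⊕b3⊕b5⊕b7⊕b9⊕b11⊕b13⊕b15 = 1⊕1⊕0⊕0⊕0⊕0⊕0⊕0 = 0
s2: b2⊕b3⊕b6⊕b7⊕b10⊕b11⊕b14⊕b15 = 1⊕1⊕0⊕0⊕0⊕0⊕0⊕0 = 0
s4: b4⊕b5⊕b6⊕b7⊕b12⊕b13⊕b14⊕b15 = 0⊕0⊕0⊕0⊕0⊕0⊕0⊕0 = 0
s8: b8⊕b9⊕b10⊕b11⊕b12⊕b13⊕b14⊕b15 = 0⊕0⊕0⊕0⊕0⊕0⊕0⊕0 = 0
Syndrome (s8...s1) = 0000 → position 0 (no error).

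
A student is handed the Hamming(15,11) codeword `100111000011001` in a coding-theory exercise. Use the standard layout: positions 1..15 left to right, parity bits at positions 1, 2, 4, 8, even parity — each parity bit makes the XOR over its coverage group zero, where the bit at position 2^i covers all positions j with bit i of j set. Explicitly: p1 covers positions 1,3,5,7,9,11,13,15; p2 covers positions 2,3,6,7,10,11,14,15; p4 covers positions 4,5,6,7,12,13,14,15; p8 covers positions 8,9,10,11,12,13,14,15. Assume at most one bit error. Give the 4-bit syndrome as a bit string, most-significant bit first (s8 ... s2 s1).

1110

s1: b1⊕b3⊕b5⊕b7⊕b9⊕b11⊕b13⊕b15 = 1⊕0⊕1⊕0⊕0⊕1⊕0⊕1 = 0
s2: b2⊕b3⊕b6⊕b7⊕b10⊕b11⊕b14⊕b15 = 0⊕0⊕1⊕0⊕0⊕1⊕0⊕1 = 1
s4: b4⊕b5⊕b6⊕b7⊕b12⊕b13⊕b14⊕b15 = 1⊕1⊕1⊕0⊕1⊕0⊕0⊕1 = 1
s8: b8⊕b9⊕b10⊕b11⊕b12⊕b13⊕b14⊕b15 = 0⊕0⊕0⊕1⊕1⊕0⊕0⊕1 = 1
Syndrome (s8...s1) = 1110 → position 14.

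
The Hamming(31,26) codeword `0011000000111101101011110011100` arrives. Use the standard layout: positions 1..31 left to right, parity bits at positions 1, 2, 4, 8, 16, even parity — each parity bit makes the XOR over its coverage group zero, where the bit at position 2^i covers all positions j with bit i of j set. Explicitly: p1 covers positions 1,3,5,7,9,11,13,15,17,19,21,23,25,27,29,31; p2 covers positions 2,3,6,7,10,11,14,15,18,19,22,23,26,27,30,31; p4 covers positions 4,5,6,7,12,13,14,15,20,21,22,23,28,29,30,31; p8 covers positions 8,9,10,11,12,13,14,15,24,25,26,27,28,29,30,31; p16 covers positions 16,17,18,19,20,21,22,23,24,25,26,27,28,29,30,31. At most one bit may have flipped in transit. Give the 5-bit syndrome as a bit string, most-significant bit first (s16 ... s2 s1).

s1: b1⊕b3⊕b5⊕b7⊕b9⊕b11⊕b13⊕b15⊕b17⊕b19⊕b21⊕b23⊕b25⊕b27⊕b29⊕b31 = 0⊕1⊕0⊕0⊕0⊕1⊕1⊕0⊕1⊕1⊕1⊕1⊕0⊕1⊕1⊕0 = 1
s2: b2⊕b3⊕b6⊕b7⊕b10⊕b11⊕b14⊕b15⊕b18⊕b19⊕b22⊕b23⊕b26⊕b27⊕b30⊕b31 = 0⊕1⊕0⊕0⊕0⊕1⊕1⊕0⊕0⊕1⊕1⊕1⊕0⊕1⊕0⊕0 = 1
s4: b4⊕b5⊕b6⊕b7⊕b12⊕b13⊕b14⊕b15⊕b20⊕b21⊕b22⊕b23⊕b28⊕b29⊕b30⊕b31 = 1⊕0⊕0⊕0⊕1⊕1⊕1⊕0⊕0⊕1⊕1⊕1⊕1⊕1⊕0⊕0 = 1
s8: b8⊕b9⊕b10⊕b11⊕b12⊕b13⊕b14⊕b15⊕b24⊕b25⊕b26⊕b27⊕b28⊕b29⊕b30⊕b31 = 0⊕0⊕0⊕1⊕1⊕1⊕1⊕0⊕1⊕0⊕0⊕1⊕1⊕1⊕0⊕0 = 0
s16: b16⊕b17⊕b18⊕b19⊕b20⊕b21⊕b22⊕b23⊕b24⊕b25⊕b26⊕b27⊕b28⊕b29⊕b30⊕b31 = 1⊕1⊕0⊕1⊕0⊕1⊕1⊕1⊕1⊕0⊕0⊕1⊕1⊕1⊕0⊕0 = 0
Syndrome (s16...s1) = 00111 → position 7.

00111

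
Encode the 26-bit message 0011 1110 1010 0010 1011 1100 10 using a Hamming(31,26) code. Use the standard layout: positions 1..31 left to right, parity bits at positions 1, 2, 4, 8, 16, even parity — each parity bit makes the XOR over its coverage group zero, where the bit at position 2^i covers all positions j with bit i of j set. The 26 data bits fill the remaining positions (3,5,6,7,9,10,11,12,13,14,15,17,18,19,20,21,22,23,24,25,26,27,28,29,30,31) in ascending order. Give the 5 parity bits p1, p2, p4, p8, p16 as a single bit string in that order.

11101

Place data bits at non-power-of-two positions: b3=0, b5=0, b6=1, b7=1, b9=1, b10=1, b11=1, b12=0, b13=1, b14=0, b15=1, b17=0, b18=0, b19=0, b20=1, b21=0, b22=1, b23=0, b24=1, b25=1, b26=1, b27=1, b28=0, b29=0, b30=1, b31=0.
p1 = XOR of data positions {3,5,7,9,11,13,15,17,19,21,23,25,27,29,31} = 0⊕0⊕1⊕1⊕1⊕1⊕1⊕0⊕0⊕0⊕0⊕1⊕1⊕0⊕0 = 1
p2 = XOR of data positions {3,6,7,10,11,14,15,18,19,22,23,26,27,30,31} = 0⊕1⊕1⊕1⊕1⊕0⊕1⊕0⊕0⊕1⊕0⊕1⊕1⊕1⊕0 = 1
p4 = XOR of data positions {5,6,7,12,13,14,15,20,21,22,23,28,29,30,31} = 0⊕1⊕1⊕0⊕1⊕0⊕1⊕1⊕0⊕1⊕0⊕0⊕0⊕1⊕0 = 1
p8 = XOR of data positions {9,10,11,12,13,14,15,24,25,26,27,28,29,30,31} = 1⊕1⊕1⊕0⊕1⊕0⊕1⊕1⊕1⊕1⊕1⊕0⊕0⊕1⊕0 = 0
p16 = XOR of data positions {17,18,19,20,21,22,23,24,25,26,27,28,29,30,31} = 0⊕0⊕0⊕1⊕0⊕1⊕0⊕1⊕1⊕1⊕1⊕0⊕0⊕1⊕0 = 1
Parity bits p1,p2,p4,p8,p16 = 11101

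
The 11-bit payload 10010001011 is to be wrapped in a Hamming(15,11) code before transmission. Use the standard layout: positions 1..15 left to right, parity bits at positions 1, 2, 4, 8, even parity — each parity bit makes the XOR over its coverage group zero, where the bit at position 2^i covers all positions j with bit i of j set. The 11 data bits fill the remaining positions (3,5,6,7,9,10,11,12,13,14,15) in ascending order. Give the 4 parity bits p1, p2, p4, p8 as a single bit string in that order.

Place data bits at non-power-of-two positions: b3=1, b5=0, b6=0, b7=1, b9=0, b10=0, b11=0, b12=1, b13=0, b14=1, b15=1.
p1 = XOR of data positions {3,5,7,9,11,13,15} = 1⊕0⊕1⊕0⊕0⊕0⊕1 = 1
p2 = XOR of data positions {3,6,7,10,11,14,15} = 1⊕0⊕1⊕0⊕0⊕1⊕1 = 0
p4 = XOR of data positions {5,6,7,12,13,14,15} = 0⊕0⊕1⊕1⊕0⊕1⊕1 = 0
p8 = XOR of data positions {9,10,11,12,13,14,15} = 0⊕0⊕0⊕1⊕0⊕1⊕1 = 1
Parity bits p1,p2,p4,p8 = 1001

1001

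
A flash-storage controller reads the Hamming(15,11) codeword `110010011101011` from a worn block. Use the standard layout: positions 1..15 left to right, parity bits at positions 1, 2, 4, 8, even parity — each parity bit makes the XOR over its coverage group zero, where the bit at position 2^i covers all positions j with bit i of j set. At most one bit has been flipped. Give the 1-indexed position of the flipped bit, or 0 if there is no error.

s1: b1⊕b3⊕b5⊕b7⊕b9⊕b11⊕b13⊕b15 = 1⊕0⊕1⊕0⊕1⊕0⊕0⊕1 = 0
s2: b2⊕b3⊕b6⊕b7⊕b10⊕b11⊕b14⊕b15 = 1⊕0⊕0⊕0⊕1⊕0⊕1⊕1 = 0
s4: b4⊕b5⊕b6⊕b7⊕b12⊕b13⊕b14⊕b15 = 0⊕1⊕0⊕0⊕1⊕0⊕1⊕1 = 0
s8: b8⊕b9⊕b10⊕b11⊕b12⊕b13⊕b14⊕b15 = 1⊕1⊕1⊕0⊕1⊕0⊕1⊕1 = 0
Syndrome (s8...s1) = 0000 → position 0 (no error).

0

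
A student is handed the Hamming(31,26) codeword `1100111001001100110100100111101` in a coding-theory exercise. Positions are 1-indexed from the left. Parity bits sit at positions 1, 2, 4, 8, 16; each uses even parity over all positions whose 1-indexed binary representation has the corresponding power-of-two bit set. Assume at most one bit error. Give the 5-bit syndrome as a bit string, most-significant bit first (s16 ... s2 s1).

s1: b1⊕b3⊕b5⊕b7⊕b9⊕b11⊕b13⊕b15⊕b17⊕b19⊕b21⊕b23⊕b25⊕b27⊕b29⊕b31 = 1⊕0⊕1⊕1⊕0⊕0⊕1⊕0⊕1⊕0⊕0⊕1⊕0⊕1⊕1⊕1 = 1
s2: b2⊕b3⊕b6⊕b7⊕b10⊕b11⊕b14⊕b15⊕b18⊕b19⊕b22⊕b23⊕b26⊕b27⊕b30⊕b31 = 1⊕0⊕1⊕1⊕1⊕0⊕1⊕0⊕1⊕0⊕0⊕1⊕1⊕1⊕0⊕1 = 0
s4: b4⊕b5⊕b6⊕b7⊕b12⊕b13⊕b14⊕b15⊕b20⊕b21⊕b22⊕b23⊕b28⊕b29⊕b30⊕b31 = 0⊕1⊕1⊕1⊕0⊕1⊕1⊕0⊕1⊕0⊕0⊕1⊕1⊕1⊕0⊕1 = 0
s8: b8⊕b9⊕b10⊕b11⊕b12⊕b13⊕b14⊕b15⊕b24⊕b25⊕b26⊕b27⊕b28⊕b29⊕b30⊕b31 = 0⊕0⊕1⊕0⊕0⊕1⊕1⊕0⊕0⊕0⊕1⊕1⊕1⊕1⊕0⊕1 = 0
s16: b16⊕b17⊕b18⊕b19⊕b20⊕b21⊕b22⊕b23⊕b24⊕b25⊕b26⊕b27⊕b28⊕b29⊕b30⊕b31 = 0⊕1⊕1⊕0⊕1⊕0⊕0⊕1⊕0⊕0⊕1⊕1⊕1⊕1⊕0⊕1 = 1
Syndrome (s16...s1) = 10001 → position 17.

10001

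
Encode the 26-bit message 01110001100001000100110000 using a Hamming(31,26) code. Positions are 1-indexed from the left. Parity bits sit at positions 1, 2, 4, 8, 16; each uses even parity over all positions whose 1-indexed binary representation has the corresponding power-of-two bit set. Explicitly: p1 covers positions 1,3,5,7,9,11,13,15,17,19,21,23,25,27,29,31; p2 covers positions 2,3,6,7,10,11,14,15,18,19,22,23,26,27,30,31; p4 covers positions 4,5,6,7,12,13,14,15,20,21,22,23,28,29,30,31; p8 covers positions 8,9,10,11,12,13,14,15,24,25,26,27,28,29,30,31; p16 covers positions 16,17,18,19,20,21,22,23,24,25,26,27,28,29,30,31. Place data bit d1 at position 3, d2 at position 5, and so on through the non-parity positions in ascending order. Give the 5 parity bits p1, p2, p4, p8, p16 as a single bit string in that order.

00000

Place data bits at non-power-of-two positions: b3=0, b5=1, b6=1, b7=1, b9=0, b10=0, b11=0, b12=1, b13=1, b14=0, b15=0, b17=0, b18=0, b19=1, b20=0, b21=0, b22=0, b23=1, b24=0, b25=0, b26=1, b27=1, b28=0, b29=0, b30=0, b31=0.
p1 = XOR of data positions {3,5,7,9,11,13,15,17,19,21,23,25,27,29,31} = 0⊕1⊕1⊕0⊕0⊕1⊕0⊕0⊕1⊕0⊕1⊕0⊕1⊕0⊕0 = 0
p2 = XOR of data positions {3,6,7,10,11,14,15,18,19,22,23,26,27,30,31} = 0⊕1⊕1⊕0⊕0⊕0⊕0⊕0⊕1⊕0⊕1⊕1⊕1⊕0⊕0 = 0
p4 = XOR of data positions {5,6,7,12,13,14,15,20,21,22,23,28,29,30,31} = 1⊕1⊕1⊕1⊕1⊕0⊕0⊕0⊕0⊕0⊕1⊕0⊕0⊕0⊕0 = 0
p8 = XOR of data positions {9,10,11,12,13,14,15,24,25,26,27,28,29,30,31} = 0⊕0⊕0⊕1⊕1⊕0⊕0⊕0⊕0⊕1⊕1⊕0⊕0⊕0⊕0 = 0
p16 = XOR of data positions {17,18,19,20,21,22,23,24,25,26,27,28,29,30,31} = 0⊕0⊕1⊕0⊕0⊕0⊕1⊕0⊕0⊕1⊕1⊕0⊕0⊕0⊕0 = 0
Parity bits p1,p2,p4,p8,p16 = 00000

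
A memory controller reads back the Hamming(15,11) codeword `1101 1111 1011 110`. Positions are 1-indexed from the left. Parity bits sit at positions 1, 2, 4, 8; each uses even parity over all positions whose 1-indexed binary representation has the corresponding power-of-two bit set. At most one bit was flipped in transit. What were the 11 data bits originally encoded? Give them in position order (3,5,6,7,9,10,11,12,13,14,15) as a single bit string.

01011011110

s1: b1⊕b3⊕b5⊕b7⊕b9⊕b11⊕b13⊕b15 = 1⊕0⊕1⊕1⊕1⊕1⊕1⊕0 = 0
s2: b2⊕b3⊕b6⊕b7⊕b10⊕b11⊕b14⊕b15 = 1⊕0⊕1⊕1⊕0⊕1⊕1⊕0 = 1
s4: b4⊕b5⊕b6⊕b7⊕b12⊕b13⊕b14⊕b15 = 1⊕1⊕1⊕1⊕1⊕1⊕1⊕0 = 1
s8: b8⊕b9⊕b10⊕b11⊕b12⊕b13⊕b14⊕b15 = 1⊕1⊕0⊕1⊕1⊕1⊕1⊕0 = 0
Syndrome (s8...s1) = 0110 → position 6.
Flip bit 6: corrected codeword = 110110111011110
Data bits at positions 3,5,6,7,9,10,11,12,13,14,15: 01011011110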